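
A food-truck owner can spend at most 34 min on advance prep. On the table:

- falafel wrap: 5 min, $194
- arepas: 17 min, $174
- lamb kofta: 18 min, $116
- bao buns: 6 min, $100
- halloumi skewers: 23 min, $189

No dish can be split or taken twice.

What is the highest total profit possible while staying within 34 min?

483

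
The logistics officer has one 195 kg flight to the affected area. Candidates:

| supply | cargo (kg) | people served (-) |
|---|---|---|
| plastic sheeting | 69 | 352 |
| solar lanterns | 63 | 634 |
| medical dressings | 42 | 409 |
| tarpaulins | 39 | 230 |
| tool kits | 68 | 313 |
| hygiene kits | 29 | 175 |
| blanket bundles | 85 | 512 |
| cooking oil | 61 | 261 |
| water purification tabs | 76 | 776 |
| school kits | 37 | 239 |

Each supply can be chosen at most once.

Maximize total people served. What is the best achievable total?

1819

The ratio ordering already packs tightly: solar lanterns + medical dressings + water purification tabs, 181 kg, 1819.
Every other selection either busts 195 kg or fails to beat 1819.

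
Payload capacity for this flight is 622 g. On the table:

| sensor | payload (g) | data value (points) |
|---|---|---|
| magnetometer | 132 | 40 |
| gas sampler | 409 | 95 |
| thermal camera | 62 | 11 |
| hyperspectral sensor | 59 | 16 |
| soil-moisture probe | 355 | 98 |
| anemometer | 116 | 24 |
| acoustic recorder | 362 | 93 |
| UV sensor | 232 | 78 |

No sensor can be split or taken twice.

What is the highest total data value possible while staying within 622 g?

176

Ranking by ratio (data value/g): UV sensor 0.34, magnetometer 0.30, soil-moisture probe 0.28.
Greedy by ratio would take magnetometer + thermal camera + hyperspectral sensor + anemometer + UV sensor: 601 g used, total 169.
A better packing is soil-moisture probe + UV sensor: 587 g, total 176.
Nothing else within 622 g beats 176.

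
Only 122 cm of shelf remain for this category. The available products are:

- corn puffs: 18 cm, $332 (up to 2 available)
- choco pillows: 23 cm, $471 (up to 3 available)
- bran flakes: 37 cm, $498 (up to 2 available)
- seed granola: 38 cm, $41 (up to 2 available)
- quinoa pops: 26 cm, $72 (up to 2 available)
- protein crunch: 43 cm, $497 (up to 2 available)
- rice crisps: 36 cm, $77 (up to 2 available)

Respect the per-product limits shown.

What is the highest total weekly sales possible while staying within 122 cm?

2104

Greedy by ratio would take 2×corn puffs + 3×choco pillows: 105 cm used, total 2077.
Dropping choco pillows frees 23 cm; slotting in bran flakes (37 cm) lifts the total to 2104 at 119 cm.
Every other selection either busts 122 cm or exceeds an availability limit or fails to beat 2104.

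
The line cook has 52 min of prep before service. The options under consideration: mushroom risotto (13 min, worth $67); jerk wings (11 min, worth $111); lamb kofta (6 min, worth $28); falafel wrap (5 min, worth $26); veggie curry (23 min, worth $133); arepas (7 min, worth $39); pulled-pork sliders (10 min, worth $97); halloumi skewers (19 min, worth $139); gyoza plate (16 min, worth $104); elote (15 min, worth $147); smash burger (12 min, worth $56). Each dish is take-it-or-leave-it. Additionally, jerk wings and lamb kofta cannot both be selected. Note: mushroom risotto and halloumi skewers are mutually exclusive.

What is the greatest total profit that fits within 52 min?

Density check — jerk wings 10.09, elote 9.80, pulled-pork sliders 9.70 are the best per min.
Best packing: jerk wings + pulled-pork sliders + gyoza plate + elote — 52 min, 459 total.
Runner-up jerk wings + arepas + halloumi skewers + elote tops out at 436.

459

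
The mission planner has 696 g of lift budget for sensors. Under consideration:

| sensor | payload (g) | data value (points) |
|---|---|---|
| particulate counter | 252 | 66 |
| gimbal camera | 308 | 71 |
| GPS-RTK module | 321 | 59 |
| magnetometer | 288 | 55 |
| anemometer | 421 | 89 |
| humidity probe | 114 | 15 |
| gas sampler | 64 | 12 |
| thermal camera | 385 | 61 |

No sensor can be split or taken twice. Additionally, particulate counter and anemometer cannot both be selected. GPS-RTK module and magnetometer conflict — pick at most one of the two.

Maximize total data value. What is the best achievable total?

152

Greedy by ratio would take particulate counter + gimbal camera + gas sampler: 624 g used, total 149.
Replace gas sampler with humidity probe: the trade gains 3 net, giving 152 at 674 g.
Next best is particulate counter + gimbal camera + gas sampler at 149 (624 g) — short by 3.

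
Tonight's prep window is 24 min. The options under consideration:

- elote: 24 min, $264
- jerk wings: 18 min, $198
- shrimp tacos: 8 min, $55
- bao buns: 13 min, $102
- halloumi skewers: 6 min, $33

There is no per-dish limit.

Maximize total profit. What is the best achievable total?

Density check — elote 11.00, jerk wings 11.00, bao buns 7.85, shrimp tacos 6.88 are the best per min.
Best packing: elote — 24 min, 264 total.
No other feasible combination exceeds 264.

264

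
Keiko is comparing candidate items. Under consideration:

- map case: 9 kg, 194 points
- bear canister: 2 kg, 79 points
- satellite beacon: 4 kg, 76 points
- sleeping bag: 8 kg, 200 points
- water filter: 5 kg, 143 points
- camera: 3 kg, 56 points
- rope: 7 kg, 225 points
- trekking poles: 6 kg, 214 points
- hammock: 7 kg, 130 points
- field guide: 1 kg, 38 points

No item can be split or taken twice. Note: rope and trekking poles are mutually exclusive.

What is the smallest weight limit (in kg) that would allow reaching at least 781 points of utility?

29

Need the lightest bundle worth ≥ 781.
map case + sleeping bag + water filter + trekking poles + field guide: 789 utility at 29 kg.
Any bundle with less than 29 kg falls short of 781.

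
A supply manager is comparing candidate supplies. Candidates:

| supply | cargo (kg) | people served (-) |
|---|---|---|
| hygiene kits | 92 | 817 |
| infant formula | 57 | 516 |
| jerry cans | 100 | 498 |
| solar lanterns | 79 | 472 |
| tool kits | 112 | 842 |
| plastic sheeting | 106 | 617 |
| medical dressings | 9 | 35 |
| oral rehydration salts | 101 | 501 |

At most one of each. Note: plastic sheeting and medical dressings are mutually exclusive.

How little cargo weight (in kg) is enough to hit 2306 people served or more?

329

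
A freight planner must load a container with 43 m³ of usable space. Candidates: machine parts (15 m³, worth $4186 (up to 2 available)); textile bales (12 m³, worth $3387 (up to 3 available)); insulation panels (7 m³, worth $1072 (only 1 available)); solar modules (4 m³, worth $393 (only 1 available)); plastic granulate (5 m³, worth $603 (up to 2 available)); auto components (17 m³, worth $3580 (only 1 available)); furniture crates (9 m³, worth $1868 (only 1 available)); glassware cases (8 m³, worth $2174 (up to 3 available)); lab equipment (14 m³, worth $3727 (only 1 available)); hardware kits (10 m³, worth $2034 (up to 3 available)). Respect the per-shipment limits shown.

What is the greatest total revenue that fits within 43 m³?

11921

Taking the top-ratio shipments first gives 3×textile bales + insulation panels for 11233 (43 m³).
Dropping 2×textile bales and insulation panels frees 31 m³; slotting in machine parts + 2×glassware cases (31 m³) lifts the total to 11921 at 43 m³.
Every other selection either busts 43 m³ or exceeds an availability limit or fails to beat 11921.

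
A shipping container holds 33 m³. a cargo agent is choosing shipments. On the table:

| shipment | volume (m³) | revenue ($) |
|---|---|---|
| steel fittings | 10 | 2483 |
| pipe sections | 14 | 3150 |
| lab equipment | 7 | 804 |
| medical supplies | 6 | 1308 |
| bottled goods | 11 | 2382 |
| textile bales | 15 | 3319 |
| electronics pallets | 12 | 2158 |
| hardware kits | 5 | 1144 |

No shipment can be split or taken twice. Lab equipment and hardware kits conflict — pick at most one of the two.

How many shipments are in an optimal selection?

The maximum revenue within 33 m³ is 7317.
steel fittings + medical supplies + bottled goods + hardware kits hits 7317 at 32 m³.
All optima have 4 shipments.

4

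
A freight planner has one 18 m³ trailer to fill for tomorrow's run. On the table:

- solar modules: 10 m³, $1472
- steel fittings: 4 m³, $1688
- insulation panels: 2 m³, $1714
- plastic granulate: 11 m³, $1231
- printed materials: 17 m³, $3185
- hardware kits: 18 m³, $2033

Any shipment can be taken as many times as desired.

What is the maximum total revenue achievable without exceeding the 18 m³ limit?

Ranking by ratio (revenue/m³): insulation panels 857.00, steel fittings 422.00, printed materials 187.35, solar modules 147.20.
Taking 9×insulation panels: 18 m³ used, 15426 in revenue.

15426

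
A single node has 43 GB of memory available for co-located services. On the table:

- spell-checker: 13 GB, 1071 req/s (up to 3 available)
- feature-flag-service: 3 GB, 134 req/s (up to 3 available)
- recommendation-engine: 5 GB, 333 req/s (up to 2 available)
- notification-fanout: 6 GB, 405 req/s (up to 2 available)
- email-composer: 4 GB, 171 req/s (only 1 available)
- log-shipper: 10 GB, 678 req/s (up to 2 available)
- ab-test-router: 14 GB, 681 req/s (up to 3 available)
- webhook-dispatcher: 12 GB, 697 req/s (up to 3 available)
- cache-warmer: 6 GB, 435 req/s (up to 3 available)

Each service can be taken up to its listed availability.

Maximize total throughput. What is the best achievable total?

3384

The ratio heuristic lands on 3×spell-checker + feature-flag-service (3347) but leaves 1 GB idle.
Replace feature-flag-service with email-composer: the trade gains 37 net, giving 3384 at 43 GB.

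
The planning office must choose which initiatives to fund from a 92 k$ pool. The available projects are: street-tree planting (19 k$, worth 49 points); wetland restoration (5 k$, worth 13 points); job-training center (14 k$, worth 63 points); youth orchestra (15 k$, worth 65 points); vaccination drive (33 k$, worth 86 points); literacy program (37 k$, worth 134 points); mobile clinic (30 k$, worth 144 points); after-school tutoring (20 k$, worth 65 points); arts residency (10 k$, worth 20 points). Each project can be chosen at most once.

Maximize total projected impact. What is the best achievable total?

A density-first pass picks wetland restoration + job-training center + youth orchestra + mobile clinic + after-school tutoring — 350 at 84 k$.
Using the slack differently, youth orchestra + literacy program + mobile clinic + arts residency comes to 363 at 92 k$.

363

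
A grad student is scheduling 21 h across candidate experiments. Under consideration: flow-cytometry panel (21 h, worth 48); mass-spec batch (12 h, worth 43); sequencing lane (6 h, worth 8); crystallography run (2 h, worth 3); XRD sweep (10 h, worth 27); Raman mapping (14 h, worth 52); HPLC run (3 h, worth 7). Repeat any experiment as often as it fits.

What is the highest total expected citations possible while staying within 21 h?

Raman mapping + 2×HPLC run uses 20 of the 21 h and totals 66.

66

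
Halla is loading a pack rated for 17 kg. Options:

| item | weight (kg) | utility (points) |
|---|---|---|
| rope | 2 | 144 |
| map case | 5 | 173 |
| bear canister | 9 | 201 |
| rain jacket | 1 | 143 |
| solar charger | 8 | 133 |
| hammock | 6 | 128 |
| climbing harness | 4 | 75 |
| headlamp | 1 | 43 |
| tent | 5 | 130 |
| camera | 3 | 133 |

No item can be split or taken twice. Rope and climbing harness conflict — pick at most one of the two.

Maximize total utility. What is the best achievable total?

766

By utility per kg: rain jacket 143.00, rope 72.00, camera 44.33, headlamp 43.00 lead.
Rope + map case + rain jacket + headlamp + tent + camera uses 17 of the 17 kg and totals 766.
The closest alternative, rope + map case + rain jacket + tent + camera, reaches only 723.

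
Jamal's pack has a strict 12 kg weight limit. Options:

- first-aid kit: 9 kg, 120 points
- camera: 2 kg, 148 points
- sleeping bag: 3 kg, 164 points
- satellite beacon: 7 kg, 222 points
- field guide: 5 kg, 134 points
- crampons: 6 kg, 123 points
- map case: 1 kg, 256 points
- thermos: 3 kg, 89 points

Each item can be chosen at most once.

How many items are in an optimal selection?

4

Best achievable utility is 702.
One optimal bundle: camera + sleeping bag + field guide + map case (11 kg).
All optima have 4 items.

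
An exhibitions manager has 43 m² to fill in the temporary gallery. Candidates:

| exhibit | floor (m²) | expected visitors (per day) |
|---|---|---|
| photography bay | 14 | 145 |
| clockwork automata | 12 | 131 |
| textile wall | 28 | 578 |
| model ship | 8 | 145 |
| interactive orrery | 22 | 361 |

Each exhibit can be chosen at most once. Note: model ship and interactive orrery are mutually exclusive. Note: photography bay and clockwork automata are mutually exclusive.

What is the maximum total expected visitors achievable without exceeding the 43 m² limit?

Taking photography bay + textile wall: 42 m² used, 723 in expected visitors.
Textile wall + model ship matches that 723 at 36 m²; no feasible combination exceeds it.

723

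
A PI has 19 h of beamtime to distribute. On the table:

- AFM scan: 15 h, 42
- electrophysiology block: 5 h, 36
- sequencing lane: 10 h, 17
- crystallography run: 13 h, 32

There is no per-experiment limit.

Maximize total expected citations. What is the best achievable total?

108

Taking 3×electrophysiology block: 15 h used, 108 in expected citations.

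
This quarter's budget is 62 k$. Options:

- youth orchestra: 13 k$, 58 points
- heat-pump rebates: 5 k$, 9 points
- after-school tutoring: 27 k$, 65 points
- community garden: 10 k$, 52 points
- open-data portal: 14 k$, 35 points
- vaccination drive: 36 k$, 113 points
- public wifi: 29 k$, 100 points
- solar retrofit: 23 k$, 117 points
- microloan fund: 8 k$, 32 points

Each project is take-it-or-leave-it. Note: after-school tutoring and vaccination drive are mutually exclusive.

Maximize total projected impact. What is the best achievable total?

269

A density-first pass picks youth orchestra + heat-pump rebates + community garden + solar retrofit + microloan fund — 268 at 59 k$.
Dropping youth orchestra and heat-pump rebates and microloan fund frees 26 k$; slotting in public wifi (29 k$) lifts the total to 269 at 62 k$.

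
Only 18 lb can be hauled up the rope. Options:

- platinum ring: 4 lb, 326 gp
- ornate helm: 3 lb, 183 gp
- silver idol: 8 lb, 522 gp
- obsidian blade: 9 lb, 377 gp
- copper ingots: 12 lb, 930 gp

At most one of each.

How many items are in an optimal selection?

2

Best achievable value is 1256.
For example platinum ring + copper ingots achieves it, using 16 lb.
Every optimal selection uses 2 items.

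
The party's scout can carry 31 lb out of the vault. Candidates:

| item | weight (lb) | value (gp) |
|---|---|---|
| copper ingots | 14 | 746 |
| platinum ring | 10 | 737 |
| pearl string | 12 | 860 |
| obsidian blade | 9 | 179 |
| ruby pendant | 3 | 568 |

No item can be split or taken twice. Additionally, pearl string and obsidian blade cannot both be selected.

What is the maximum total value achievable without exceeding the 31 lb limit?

2174

Greedy by ratio would take platinum ring + pearl string + ruby pendant: 25 lb used, total 2165.
Dropping platinum ring frees 10 lb; slotting in copper ingots (14 lb) lifts the total to 2174 at 29 lb.
An exhaustive check of the 32 subsets confirms 2174.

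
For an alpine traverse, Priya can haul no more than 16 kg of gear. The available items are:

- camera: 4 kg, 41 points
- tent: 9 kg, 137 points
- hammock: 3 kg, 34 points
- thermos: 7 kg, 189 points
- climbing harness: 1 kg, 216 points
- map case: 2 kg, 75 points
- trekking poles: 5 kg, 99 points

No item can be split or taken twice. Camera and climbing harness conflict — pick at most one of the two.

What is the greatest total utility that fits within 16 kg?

579

The ratio ordering already packs tightly: thermos + climbing harness + map case + trekking poles, 15 kg, 579.
The closest alternative, hammock + thermos + climbing harness + trekking poles, reaches only 538.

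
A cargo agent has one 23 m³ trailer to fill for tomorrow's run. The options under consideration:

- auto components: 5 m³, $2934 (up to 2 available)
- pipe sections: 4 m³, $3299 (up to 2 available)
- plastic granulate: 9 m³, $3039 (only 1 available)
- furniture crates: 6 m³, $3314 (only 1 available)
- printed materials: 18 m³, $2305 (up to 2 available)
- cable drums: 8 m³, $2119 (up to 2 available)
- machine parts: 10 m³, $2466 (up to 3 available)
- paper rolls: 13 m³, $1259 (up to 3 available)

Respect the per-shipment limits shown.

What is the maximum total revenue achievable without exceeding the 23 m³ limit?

12951

A density-first pass picks 2×auto components + 2×pipe sections — 12466 at 18 m³.
Dropping 2×auto components frees 10 m³; slotting in plastic granulate + furniture crates (15 m³) lifts the total to 12951 at 23 m³.
Nothing else within 23 m³ beats 12951.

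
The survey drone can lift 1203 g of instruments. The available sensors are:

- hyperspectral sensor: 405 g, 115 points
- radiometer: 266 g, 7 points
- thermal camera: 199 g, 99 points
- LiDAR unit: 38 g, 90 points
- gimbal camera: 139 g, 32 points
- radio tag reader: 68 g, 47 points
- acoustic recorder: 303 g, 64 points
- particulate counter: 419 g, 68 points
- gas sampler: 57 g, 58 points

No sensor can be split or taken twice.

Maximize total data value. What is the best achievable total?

477

Taking the top-ratio sensors first gives hyperspectral sensor + radiometer + thermal camera + LiDAR unit + gimbal camera + radio tag reader + gas sampler for 448 (1172 g).
The 405 g tied up in radiometer and gimbal camera is better spent on particulate counter — total rises to 477 (1186 g).
Next best is hyperspectral sensor + thermal camera + LiDAR unit + radio tag reader + acoustic recorder + gas sampler at 473 (1070 g) — short by 4.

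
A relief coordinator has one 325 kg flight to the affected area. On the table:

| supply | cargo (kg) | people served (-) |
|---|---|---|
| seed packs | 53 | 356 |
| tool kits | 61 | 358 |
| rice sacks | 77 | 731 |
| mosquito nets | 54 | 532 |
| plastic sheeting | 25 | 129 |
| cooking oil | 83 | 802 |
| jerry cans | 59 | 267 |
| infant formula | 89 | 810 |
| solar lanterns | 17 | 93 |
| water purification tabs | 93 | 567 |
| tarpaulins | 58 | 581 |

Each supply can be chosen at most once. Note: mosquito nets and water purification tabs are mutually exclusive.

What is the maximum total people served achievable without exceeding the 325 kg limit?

3017

By people served per kg: tarpaulins 10.02, mosquito nets 9.85, cooking oil 9.66, rice sacks 9.49 lead.
A density-first pass picks seed packs + rice sacks + mosquito nets + cooking oil + tarpaulins — 3002 at 325 kg.
The 107 kg tied up in seed packs and mosquito nets is better spent on infant formula + solar lanterns — total rises to 3017 (324 kg).
No other feasible combination exceeds 3017.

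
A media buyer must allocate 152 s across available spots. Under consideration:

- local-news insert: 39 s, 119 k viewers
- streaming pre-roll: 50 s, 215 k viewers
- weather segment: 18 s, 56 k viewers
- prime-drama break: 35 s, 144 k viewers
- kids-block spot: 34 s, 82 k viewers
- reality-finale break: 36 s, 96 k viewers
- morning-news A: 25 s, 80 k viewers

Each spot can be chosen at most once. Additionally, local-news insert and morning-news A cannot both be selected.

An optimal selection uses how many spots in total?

Optimal total is 535.
streaming pre-roll + prime-drama break + reality-finale break + morning-news A hits 535 at 146 s.
Every optimal selection uses 4 spots.

4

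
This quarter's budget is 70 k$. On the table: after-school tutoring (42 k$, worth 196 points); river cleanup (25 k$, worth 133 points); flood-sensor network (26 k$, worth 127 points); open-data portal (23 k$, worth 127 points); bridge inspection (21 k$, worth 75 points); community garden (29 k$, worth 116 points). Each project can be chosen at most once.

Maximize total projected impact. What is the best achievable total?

335

Ranking by ratio (projected impact/k$): open-data portal 5.52, river cleanup 5.32, flood-sensor network 4.88, after-school tutoring 4.67.
River cleanup + open-data portal + bridge inspection uses 69 of the 70 k$ and totals 335.
That's the maximum — no swap from here does better than 335.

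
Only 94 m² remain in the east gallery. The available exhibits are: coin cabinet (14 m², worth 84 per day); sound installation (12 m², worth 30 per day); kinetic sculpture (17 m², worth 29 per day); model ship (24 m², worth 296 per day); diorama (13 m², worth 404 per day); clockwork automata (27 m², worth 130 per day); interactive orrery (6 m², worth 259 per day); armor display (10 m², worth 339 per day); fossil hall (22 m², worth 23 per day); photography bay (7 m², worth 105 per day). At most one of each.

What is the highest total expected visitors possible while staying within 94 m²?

Filling by ratio: coin cabinet + sound installation + model ship + diorama + interactive orrery + armor display + photography bay for 1517, with 8 m² left unused.
The 26 m² tied up in coin cabinet and sound installation is better spent on clockwork automata — total rises to 1533 (87 m²).
No other feasible combination exceeds 1533.

1533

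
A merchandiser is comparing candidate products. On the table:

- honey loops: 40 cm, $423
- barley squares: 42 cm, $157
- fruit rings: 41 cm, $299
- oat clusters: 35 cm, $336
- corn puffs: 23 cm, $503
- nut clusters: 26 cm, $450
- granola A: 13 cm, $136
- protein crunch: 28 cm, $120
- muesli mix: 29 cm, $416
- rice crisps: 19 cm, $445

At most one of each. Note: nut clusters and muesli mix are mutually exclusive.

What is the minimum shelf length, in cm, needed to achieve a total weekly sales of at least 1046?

Look for the lowest-shelf combination reaching 1046.
corn puffs + granola A + rice crisps reaches 1084 using 55 cm.
Below 55 cm the best achievable stays under 1046.

55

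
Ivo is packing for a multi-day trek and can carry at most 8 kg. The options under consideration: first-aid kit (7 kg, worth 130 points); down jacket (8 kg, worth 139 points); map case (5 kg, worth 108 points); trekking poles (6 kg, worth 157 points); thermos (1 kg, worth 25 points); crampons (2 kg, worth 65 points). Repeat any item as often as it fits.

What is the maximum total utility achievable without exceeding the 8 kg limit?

260

By utility per kg: crampons 32.50, trekking poles 26.17, thermos 25.00 lead.
The ratio ordering already packs tightly: 4×crampons, 8 kg, 260.
Nothing else within 8 kg beats 260.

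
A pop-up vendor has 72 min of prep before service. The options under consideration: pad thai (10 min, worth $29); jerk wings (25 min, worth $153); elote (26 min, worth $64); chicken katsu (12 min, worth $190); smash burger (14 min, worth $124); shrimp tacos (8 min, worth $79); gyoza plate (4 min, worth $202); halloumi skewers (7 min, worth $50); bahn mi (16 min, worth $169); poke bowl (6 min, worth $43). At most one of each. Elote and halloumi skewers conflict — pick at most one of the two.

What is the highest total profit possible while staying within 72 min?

857

Best packing: chicken katsu + smash burger + shrimp tacos + gyoza plate + halloumi skewers + bahn mi + poke bowl — 67 min, 857 total.
Every other selection either busts 72 min or breaks a pairing rule or fails to beat 857.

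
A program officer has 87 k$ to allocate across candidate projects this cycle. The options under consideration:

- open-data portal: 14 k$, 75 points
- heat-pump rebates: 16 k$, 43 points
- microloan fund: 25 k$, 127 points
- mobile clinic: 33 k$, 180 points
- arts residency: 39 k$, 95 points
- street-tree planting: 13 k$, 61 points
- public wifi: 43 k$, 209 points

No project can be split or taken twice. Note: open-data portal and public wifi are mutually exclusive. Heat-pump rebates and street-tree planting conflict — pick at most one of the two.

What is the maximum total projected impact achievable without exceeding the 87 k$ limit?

443

Best packing: open-data portal + microloan fund + mobile clinic + street-tree planting — 85 k$, 443 total.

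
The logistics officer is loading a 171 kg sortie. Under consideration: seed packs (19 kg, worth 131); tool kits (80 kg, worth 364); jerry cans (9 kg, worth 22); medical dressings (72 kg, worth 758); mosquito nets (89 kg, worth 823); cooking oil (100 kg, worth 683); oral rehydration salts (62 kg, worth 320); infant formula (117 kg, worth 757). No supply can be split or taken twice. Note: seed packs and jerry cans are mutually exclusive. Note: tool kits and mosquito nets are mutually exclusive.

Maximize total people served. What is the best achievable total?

Density check — medical dressings 10.53, mosquito nets 9.25, seed packs 6.89 are the best per kg.
Jerry cans + medical dressings + mosquito nets uses 170 of the 171 kg and totals 1603.
Nothing else feasible within 171 kg beats 1603.

1603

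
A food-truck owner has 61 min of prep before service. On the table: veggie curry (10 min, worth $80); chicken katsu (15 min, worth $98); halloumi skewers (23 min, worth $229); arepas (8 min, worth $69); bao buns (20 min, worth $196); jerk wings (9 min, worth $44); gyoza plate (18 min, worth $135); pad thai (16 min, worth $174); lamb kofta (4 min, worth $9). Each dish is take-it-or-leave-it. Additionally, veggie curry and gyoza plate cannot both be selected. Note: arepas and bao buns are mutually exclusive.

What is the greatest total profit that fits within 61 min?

599

The ratio ordering already packs tightly: halloumi skewers + bao buns + pad thai, 59 min, 599.
The spare 2 min is too small for any remaining dish, and no feasible exchange beats 599.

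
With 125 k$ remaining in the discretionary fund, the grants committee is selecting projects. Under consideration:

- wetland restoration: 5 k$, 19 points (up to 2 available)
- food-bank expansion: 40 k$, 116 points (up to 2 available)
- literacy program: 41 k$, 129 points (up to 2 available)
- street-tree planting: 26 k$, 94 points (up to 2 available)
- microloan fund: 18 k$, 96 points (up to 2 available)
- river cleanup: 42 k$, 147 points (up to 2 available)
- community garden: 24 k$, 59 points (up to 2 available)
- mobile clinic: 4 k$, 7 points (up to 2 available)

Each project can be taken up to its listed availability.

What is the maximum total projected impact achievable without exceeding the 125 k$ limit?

505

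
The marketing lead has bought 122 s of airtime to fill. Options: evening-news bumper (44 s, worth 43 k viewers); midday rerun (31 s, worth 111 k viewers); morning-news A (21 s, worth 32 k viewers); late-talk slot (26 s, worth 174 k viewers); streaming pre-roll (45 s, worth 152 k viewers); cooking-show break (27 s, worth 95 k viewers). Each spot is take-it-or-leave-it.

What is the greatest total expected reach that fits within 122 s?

A density-first pass picks midday rerun + morning-news A + late-talk slot + cooking-show break — 412 at 105 s.
The 31 s tied up in midday rerun is better spent on streaming pre-roll — total rises to 453 (119 s).

453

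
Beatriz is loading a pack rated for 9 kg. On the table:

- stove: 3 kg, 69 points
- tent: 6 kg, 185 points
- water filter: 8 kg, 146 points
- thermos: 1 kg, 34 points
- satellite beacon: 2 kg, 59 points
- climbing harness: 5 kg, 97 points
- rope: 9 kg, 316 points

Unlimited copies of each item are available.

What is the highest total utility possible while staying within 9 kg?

316

Best packing: rope — 9 kg, 316 total.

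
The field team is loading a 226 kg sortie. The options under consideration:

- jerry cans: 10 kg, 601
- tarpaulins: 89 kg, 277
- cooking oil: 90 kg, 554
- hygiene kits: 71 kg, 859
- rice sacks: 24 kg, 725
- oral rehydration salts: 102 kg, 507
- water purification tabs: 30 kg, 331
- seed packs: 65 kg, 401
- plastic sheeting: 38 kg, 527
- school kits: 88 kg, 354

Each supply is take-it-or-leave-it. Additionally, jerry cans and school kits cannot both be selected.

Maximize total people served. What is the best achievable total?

3113

Taking the top-ratio supplies first gives jerry cans + hygiene kits + rice sacks + water purification tabs + plastic sheeting for 3043 (173 kg).
The 30 kg tied up in water purification tabs is better spent on seed packs — total rises to 3113 (208 kg).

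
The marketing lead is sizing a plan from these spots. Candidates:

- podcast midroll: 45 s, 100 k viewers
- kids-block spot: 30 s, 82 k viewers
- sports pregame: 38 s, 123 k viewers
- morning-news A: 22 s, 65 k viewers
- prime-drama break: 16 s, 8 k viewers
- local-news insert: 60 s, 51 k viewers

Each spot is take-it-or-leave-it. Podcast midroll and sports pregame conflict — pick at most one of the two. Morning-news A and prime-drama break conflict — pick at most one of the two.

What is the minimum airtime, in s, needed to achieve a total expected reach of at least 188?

Look for the lowest-airtime combination reaching 188.
sports pregame + morning-news A reaches 188 using 60 s.
No combination under 60 s hits 188.

60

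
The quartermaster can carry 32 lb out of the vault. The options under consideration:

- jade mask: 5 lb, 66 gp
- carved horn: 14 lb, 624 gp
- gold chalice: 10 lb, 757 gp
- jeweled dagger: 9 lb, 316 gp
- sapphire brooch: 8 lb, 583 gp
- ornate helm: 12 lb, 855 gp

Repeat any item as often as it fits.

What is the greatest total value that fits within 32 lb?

Ranking by ratio (value/lb): gold chalice 75.70, sapphire brooch 72.88, ornate helm 71.25, carved horn 44.57.
Taking the top-ratio items first gives 3×gold chalice for 2271 (30 lb).
The 10 lb tied up in gold chalice is better spent on ornate helm — total rises to 2369 (32 lb).
Nothing else within 32 lb beats 2369.

2369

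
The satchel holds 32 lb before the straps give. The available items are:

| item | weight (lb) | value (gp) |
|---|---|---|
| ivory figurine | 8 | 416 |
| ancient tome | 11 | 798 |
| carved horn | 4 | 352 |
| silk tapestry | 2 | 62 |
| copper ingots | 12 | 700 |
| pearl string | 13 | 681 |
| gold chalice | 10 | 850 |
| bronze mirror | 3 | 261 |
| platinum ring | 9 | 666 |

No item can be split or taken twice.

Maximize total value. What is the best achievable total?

Ranking by ratio (value/lb): carved horn 88.00, bronze mirror 87.00, gold chalice 85.00, platinum ring 74.00.
A density-first pass picks carved horn + silk tapestry + gold chalice + bronze mirror + platinum ring — 2191 at 28 lb.
Replace carved horn and bronze mirror with ancient tome: the trade gains 185 net, giving 2376 at 32 lb.
The closest alternative, ivory figurine + ancient tome + gold chalice + bronze mirror, reaches only 2325.

2376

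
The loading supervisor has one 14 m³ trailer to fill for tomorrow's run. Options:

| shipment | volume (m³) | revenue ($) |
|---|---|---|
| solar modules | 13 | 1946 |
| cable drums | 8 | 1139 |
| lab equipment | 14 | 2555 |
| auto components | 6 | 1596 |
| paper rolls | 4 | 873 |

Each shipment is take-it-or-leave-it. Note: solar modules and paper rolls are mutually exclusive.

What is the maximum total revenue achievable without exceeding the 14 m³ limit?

Filling by ratio: auto components + paper rolls for 2469, with 4 m³ left unused.
The 4 m³ tied up in paper rolls is better spent on cable drums — total rises to 2735 (14 m³).
An exhaustive check of the 32 subsets confirms 2735.

2735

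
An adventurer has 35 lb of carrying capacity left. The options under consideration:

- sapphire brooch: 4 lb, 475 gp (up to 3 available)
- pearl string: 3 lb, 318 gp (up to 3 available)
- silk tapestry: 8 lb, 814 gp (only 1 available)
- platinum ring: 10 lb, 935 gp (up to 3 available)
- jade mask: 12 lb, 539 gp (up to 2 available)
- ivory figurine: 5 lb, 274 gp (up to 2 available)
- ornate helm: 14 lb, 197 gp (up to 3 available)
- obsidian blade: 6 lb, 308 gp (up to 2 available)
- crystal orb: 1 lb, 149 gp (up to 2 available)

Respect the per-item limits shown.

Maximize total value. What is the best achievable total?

Filling by ratio: 3×sapphire brooch + 3×pearl string + silk tapestry + 2×crystal orb for 3491, with 4 lb left unused.
Dropping 2×pearl string frees 6 lb; slotting in platinum ring (10 lb) lifts the total to 3790 at 35 lb.
Nothing else within 35 lb beats 3790.

3790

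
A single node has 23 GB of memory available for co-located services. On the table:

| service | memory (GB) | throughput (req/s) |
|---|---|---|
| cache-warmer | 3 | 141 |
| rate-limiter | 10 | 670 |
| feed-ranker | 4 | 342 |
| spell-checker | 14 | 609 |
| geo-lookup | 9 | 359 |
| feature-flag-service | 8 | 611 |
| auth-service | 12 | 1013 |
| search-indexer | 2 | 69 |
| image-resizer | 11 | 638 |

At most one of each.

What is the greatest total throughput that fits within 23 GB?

1765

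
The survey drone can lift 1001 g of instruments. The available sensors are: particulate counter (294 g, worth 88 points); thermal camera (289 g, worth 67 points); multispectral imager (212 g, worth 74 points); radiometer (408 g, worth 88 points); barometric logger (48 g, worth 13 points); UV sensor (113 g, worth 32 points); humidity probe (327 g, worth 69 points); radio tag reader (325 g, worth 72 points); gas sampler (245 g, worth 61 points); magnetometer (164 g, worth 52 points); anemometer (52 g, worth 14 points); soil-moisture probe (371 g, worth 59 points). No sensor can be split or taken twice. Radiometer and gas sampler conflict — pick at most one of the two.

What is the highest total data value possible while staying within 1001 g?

289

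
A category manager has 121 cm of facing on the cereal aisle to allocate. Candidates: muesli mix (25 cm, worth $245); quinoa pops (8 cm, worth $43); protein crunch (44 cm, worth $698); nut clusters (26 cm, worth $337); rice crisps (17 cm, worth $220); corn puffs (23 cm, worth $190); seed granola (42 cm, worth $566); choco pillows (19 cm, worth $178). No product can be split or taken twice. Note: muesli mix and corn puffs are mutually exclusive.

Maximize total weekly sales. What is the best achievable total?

1644

Quinoa pops + protein crunch + nut clusters + seed granola uses 120 of the 121 cm and totals 1644.
Next best is protein crunch + nut clusters + seed granola at 1601 (112 cm) — short by 43.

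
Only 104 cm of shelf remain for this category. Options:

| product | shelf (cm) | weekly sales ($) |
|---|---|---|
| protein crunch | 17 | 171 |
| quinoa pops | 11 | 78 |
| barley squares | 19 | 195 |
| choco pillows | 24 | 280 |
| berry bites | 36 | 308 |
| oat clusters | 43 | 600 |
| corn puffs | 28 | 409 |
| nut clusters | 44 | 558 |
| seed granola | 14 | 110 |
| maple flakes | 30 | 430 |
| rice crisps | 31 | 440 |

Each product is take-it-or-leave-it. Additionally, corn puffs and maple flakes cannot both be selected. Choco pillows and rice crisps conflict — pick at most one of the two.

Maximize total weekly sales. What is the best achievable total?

1470

Oat clusters + maple flakes + rice crisps uses 104 of the 104 cm and totals 1470.
No other feasible combination exceeds 1470.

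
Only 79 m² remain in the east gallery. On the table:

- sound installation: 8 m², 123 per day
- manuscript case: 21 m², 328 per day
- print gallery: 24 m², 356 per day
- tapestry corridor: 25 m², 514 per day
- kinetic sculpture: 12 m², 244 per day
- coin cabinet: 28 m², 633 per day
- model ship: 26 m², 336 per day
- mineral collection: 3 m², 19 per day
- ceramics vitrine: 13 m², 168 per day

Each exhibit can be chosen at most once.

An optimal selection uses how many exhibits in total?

Optimal total is 1559.
For example tapestry corridor + kinetic sculpture + coin cabinet + ceramics vitrine achieves it, using 78 m².
Every optimal selection uses 4 exhibits.

4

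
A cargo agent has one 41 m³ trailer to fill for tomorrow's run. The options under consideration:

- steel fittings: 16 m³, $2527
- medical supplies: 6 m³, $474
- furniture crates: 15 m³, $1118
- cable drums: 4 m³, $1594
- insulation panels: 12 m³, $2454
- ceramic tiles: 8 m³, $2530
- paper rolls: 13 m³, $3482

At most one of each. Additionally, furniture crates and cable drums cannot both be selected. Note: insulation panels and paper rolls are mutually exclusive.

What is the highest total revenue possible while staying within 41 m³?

10133

Ranking by ratio (revenue/m³): cable drums 398.50, ceramic tiles 316.25, paper rolls 267.85, insulation panels 204.50.
Steel fittings + cable drums + ceramic tiles + paper rolls uses 41 of the 41 m³ and totals 10133.
Runner-up steel fittings + cable drums + insulation panels + ceramic tiles tops out at 9105.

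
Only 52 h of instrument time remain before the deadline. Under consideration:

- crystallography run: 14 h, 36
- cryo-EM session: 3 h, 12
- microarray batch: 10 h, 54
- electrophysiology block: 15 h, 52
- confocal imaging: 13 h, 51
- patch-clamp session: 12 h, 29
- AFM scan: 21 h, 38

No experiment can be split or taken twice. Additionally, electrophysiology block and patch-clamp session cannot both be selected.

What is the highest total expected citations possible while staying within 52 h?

Filling by ratio: cryo-EM session + microarray batch + electrophysiology block + confocal imaging for 169, with 11 h left unused.
Replace cryo-EM session with crystallography run: the trade gains 24 net, giving 193 at 52 h.
The closest alternative, crystallography run + cryo-EM session + microarray batch + confocal imaging + patch-clamp session, reaches only 182.

193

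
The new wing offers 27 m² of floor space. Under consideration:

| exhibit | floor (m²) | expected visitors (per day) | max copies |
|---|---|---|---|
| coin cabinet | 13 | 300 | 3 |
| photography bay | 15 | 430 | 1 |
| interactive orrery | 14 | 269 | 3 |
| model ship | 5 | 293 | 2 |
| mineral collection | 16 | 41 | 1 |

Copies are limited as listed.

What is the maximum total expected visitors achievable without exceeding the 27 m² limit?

Photography bay + 2×model ship uses 25 of the 27 m² and totals 1016.

1016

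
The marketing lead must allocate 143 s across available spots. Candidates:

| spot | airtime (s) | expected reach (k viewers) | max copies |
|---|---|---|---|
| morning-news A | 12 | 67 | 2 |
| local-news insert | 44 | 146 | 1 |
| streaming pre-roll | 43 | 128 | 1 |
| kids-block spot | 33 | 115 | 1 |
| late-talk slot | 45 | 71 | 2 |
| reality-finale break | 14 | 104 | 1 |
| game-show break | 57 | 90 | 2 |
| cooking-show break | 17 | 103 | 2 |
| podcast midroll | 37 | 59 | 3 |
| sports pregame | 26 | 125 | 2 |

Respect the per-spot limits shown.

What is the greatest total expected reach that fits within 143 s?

715

Ranking by ratio (expected reach/s): reality-finale break 7.43, cooking-show break 6.06, morning-news A 5.58.
A density-first pass picks 2×morning-news A + reality-finale break + 2×cooking-show break + 2×sports pregame — 694 at 124 s.
Replace sports pregame with local-news insert: the trade gains 21 net, giving 715 at 142 s.
No other feasible combination exceeds 715.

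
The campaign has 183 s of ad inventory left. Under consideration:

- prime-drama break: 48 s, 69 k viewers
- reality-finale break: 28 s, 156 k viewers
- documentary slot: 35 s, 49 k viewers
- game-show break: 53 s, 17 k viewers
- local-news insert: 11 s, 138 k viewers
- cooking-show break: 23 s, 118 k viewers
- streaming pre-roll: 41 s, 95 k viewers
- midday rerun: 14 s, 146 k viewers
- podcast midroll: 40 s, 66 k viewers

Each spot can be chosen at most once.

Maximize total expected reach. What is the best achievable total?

The ratio heuristic lands on reality-finale break + local-news insert + cooking-show break + streaming pre-roll + midday rerun + podcast midroll (719) but leaves 26 s idle.
Dropping podcast midroll frees 40 s; slotting in prime-drama break (48 s) lifts the total to 722 at 165 s.
No other feasible combination exceeds 722.

722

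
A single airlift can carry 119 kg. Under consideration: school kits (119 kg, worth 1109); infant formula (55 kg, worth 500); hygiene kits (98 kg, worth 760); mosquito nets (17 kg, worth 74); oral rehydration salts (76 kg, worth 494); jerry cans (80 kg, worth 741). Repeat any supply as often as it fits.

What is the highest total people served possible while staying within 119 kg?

Best packing: school kits — 119 kg, 1109 total.
Every other selection either busts 119 kg or fails to beat 1109.

1109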